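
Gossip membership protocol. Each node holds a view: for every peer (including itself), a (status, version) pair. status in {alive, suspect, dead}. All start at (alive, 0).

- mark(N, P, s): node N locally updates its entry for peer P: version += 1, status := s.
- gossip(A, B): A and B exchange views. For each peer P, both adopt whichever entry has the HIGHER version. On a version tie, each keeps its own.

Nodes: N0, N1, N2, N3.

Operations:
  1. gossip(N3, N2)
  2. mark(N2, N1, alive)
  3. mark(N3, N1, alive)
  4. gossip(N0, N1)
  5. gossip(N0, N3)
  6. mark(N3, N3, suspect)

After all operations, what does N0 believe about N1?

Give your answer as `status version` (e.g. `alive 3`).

Op 1: gossip N3<->N2 -> N3.N0=(alive,v0) N3.N1=(alive,v0) N3.N2=(alive,v0) N3.N3=(alive,v0) | N2.N0=(alive,v0) N2.N1=(alive,v0) N2.N2=(alive,v0) N2.N3=(alive,v0)
Op 2: N2 marks N1=alive -> (alive,v1)
Op 3: N3 marks N1=alive -> (alive,v1)
Op 4: gossip N0<->N1 -> N0.N0=(alive,v0) N0.N1=(alive,v0) N0.N2=(alive,v0) N0.N3=(alive,v0) | N1.N0=(alive,v0) N1.N1=(alive,v0) N1.N2=(alive,v0) N1.N3=(alive,v0)
Op 5: gossip N0<->N3 -> N0.N0=(alive,v0) N0.N1=(alive,v1) N0.N2=(alive,v0) N0.N3=(alive,v0) | N3.N0=(alive,v0) N3.N1=(alive,v1) N3.N2=(alive,v0) N3.N3=(alive,v0)
Op 6: N3 marks N3=suspect -> (suspect,v1)

Answer: alive 1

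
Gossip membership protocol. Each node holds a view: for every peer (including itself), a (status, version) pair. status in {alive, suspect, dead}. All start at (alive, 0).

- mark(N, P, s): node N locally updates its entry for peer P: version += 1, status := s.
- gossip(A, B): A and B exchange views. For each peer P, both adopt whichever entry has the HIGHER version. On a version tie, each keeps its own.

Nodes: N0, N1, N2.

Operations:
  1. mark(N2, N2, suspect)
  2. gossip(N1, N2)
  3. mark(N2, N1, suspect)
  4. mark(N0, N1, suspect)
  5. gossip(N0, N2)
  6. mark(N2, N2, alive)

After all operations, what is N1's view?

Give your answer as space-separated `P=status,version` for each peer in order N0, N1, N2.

Op 1: N2 marks N2=suspect -> (suspect,v1)
Op 2: gossip N1<->N2 -> N1.N0=(alive,v0) N1.N1=(alive,v0) N1.N2=(suspect,v1) | N2.N0=(alive,v0) N2.N1=(alive,v0) N2.N2=(suspect,v1)
Op 3: N2 marks N1=suspect -> (suspect,v1)
Op 4: N0 marks N1=suspect -> (suspect,v1)
Op 5: gossip N0<->N2 -> N0.N0=(alive,v0) N0.N1=(suspect,v1) N0.N2=(suspect,v1) | N2.N0=(alive,v0) N2.N1=(suspect,v1) N2.N2=(suspect,v1)
Op 6: N2 marks N2=alive -> (alive,v2)

Answer: N0=alive,0 N1=alive,0 N2=suspect,1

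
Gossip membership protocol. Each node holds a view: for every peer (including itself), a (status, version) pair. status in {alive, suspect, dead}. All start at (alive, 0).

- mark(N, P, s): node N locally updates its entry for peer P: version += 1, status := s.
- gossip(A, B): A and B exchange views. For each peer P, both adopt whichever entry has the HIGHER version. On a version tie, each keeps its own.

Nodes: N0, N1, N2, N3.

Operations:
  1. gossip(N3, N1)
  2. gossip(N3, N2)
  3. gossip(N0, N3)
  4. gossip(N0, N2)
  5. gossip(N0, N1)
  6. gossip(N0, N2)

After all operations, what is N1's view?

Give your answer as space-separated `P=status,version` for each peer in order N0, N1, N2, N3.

Answer: N0=alive,0 N1=alive,0 N2=alive,0 N3=alive,0

Derivation:
Op 1: gossip N3<->N1 -> N3.N0=(alive,v0) N3.N1=(alive,v0) N3.N2=(alive,v0) N3.N3=(alive,v0) | N1.N0=(alive,v0) N1.N1=(alive,v0) N1.N2=(alive,v0) N1.N3=(alive,v0)
Op 2: gossip N3<->N2 -> N3.N0=(alive,v0) N3.N1=(alive,v0) N3.N2=(alive,v0) N3.N3=(alive,v0) | N2.N0=(alive,v0) N2.N1=(alive,v0) N2.N2=(alive,v0) N2.N3=(alive,v0)
Op 3: gossip N0<->N3 -> N0.N0=(alive,v0) N0.N1=(alive,v0) N0.N2=(alive,v0) N0.N3=(alive,v0) | N3.N0=(alive,v0) N3.N1=(alive,v0) N3.N2=(alive,v0) N3.N3=(alive,v0)
Op 4: gossip N0<->N2 -> N0.N0=(alive,v0) N0.N1=(alive,v0) N0.N2=(alive,v0) N0.N3=(alive,v0) | N2.N0=(alive,v0) N2.N1=(alive,v0) N2.N2=(alive,v0) N2.N3=(alive,v0)
Op 5: gossip N0<->N1 -> N0.N0=(alive,v0) N0.N1=(alive,v0) N0.N2=(alive,v0) N0.N3=(alive,v0) | N1.N0=(alive,v0) N1.N1=(alive,v0) N1.N2=(alive,v0) N1.N3=(alive,v0)
Op 6: gossip N0<->N2 -> N0.N0=(alive,v0) N0.N1=(alive,v0) N0.N2=(alive,v0) N0.N3=(alive,v0) | N2.N0=(alive,v0) N2.N1=(alive,v0) N2.N2=(alive,v0) N2.N3=(alive,v0)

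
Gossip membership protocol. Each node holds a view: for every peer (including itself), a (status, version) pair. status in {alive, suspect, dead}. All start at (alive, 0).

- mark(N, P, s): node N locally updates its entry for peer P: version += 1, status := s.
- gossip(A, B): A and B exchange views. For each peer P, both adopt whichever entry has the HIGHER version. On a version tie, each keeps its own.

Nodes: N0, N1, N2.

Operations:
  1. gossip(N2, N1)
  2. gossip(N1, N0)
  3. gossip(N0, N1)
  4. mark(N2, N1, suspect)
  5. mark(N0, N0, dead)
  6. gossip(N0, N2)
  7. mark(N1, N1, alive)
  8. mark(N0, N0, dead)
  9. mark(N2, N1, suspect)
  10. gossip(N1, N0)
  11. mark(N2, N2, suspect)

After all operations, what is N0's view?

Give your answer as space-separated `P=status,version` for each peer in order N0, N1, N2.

Answer: N0=dead,2 N1=suspect,1 N2=alive,0

Derivation:
Op 1: gossip N2<->N1 -> N2.N0=(alive,v0) N2.N1=(alive,v0) N2.N2=(alive,v0) | N1.N0=(alive,v0) N1.N1=(alive,v0) N1.N2=(alive,v0)
Op 2: gossip N1<->N0 -> N1.N0=(alive,v0) N1.N1=(alive,v0) N1.N2=(alive,v0) | N0.N0=(alive,v0) N0.N1=(alive,v0) N0.N2=(alive,v0)
Op 3: gossip N0<->N1 -> N0.N0=(alive,v0) N0.N1=(alive,v0) N0.N2=(alive,v0) | N1.N0=(alive,v0) N1.N1=(alive,v0) N1.N2=(alive,v0)
Op 4: N2 marks N1=suspect -> (suspect,v1)
Op 5: N0 marks N0=dead -> (dead,v1)
Op 6: gossip N0<->N2 -> N0.N0=(dead,v1) N0.N1=(suspect,v1) N0.N2=(alive,v0) | N2.N0=(dead,v1) N2.N1=(suspect,v1) N2.N2=(alive,v0)
Op 7: N1 marks N1=alive -> (alive,v1)
Op 8: N0 marks N0=dead -> (dead,v2)
Op 9: N2 marks N1=suspect -> (suspect,v2)
Op 10: gossip N1<->N0 -> N1.N0=(dead,v2) N1.N1=(alive,v1) N1.N2=(alive,v0) | N0.N0=(dead,v2) N0.N1=(suspect,v1) N0.N2=(alive,v0)
Op 11: N2 marks N2=suspect -> (suspect,v1)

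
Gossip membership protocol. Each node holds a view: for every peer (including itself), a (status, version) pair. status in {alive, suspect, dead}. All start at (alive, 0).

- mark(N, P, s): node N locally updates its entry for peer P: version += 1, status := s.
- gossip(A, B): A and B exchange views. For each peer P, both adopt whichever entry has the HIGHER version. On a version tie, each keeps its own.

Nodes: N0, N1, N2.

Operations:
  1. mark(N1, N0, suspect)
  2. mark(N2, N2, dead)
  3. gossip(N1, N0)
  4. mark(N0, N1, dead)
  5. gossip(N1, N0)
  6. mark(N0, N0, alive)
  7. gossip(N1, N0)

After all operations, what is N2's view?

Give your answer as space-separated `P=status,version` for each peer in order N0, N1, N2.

Answer: N0=alive,0 N1=alive,0 N2=dead,1

Derivation:
Op 1: N1 marks N0=suspect -> (suspect,v1)
Op 2: N2 marks N2=dead -> (dead,v1)
Op 3: gossip N1<->N0 -> N1.N0=(suspect,v1) N1.N1=(alive,v0) N1.N2=(alive,v0) | N0.N0=(suspect,v1) N0.N1=(alive,v0) N0.N2=(alive,v0)
Op 4: N0 marks N1=dead -> (dead,v1)
Op 5: gossip N1<->N0 -> N1.N0=(suspect,v1) N1.N1=(dead,v1) N1.N2=(alive,v0) | N0.N0=(suspect,v1) N0.N1=(dead,v1) N0.N2=(alive,v0)
Op 6: N0 marks N0=alive -> (alive,v2)
Op 7: gossip N1<->N0 -> N1.N0=(alive,v2) N1.N1=(dead,v1) N1.N2=(alive,v0) | N0.N0=(alive,v2) N0.N1=(dead,v1) N0.N2=(alive,v0)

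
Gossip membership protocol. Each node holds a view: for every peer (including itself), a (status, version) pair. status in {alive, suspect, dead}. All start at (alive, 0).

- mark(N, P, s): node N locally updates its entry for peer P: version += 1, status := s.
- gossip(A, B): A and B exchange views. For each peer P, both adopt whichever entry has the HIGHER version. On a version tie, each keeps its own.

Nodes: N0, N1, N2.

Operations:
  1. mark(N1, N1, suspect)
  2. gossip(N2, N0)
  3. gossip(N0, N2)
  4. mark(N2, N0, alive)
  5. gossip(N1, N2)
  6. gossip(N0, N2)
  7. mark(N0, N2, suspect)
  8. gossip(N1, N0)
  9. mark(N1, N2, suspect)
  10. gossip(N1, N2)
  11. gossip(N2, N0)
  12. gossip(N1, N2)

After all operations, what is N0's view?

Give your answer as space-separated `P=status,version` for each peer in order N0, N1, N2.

Op 1: N1 marks N1=suspect -> (suspect,v1)
Op 2: gossip N2<->N0 -> N2.N0=(alive,v0) N2.N1=(alive,v0) N2.N2=(alive,v0) | N0.N0=(alive,v0) N0.N1=(alive,v0) N0.N2=(alive,v0)
Op 3: gossip N0<->N2 -> N0.N0=(alive,v0) N0.N1=(alive,v0) N0.N2=(alive,v0) | N2.N0=(alive,v0) N2.N1=(alive,v0) N2.N2=(alive,v0)
Op 4: N2 marks N0=alive -> (alive,v1)
Op 5: gossip N1<->N2 -> N1.N0=(alive,v1) N1.N1=(suspect,v1) N1.N2=(alive,v0) | N2.N0=(alive,v1) N2.N1=(suspect,v1) N2.N2=(alive,v0)
Op 6: gossip N0<->N2 -> N0.N0=(alive,v1) N0.N1=(suspect,v1) N0.N2=(alive,v0) | N2.N0=(alive,v1) N2.N1=(suspect,v1) N2.N2=(alive,v0)
Op 7: N0 marks N2=suspect -> (suspect,v1)
Op 8: gossip N1<->N0 -> N1.N0=(alive,v1) N1.N1=(suspect,v1) N1.N2=(suspect,v1) | N0.N0=(alive,v1) N0.N1=(suspect,v1) N0.N2=(suspect,v1)
Op 9: N1 marks N2=suspect -> (suspect,v2)
Op 10: gossip N1<->N2 -> N1.N0=(alive,v1) N1.N1=(suspect,v1) N1.N2=(suspect,v2) | N2.N0=(alive,v1) N2.N1=(suspect,v1) N2.N2=(suspect,v2)
Op 11: gossip N2<->N0 -> N2.N0=(alive,v1) N2.N1=(suspect,v1) N2.N2=(suspect,v2) | N0.N0=(alive,v1) N0.N1=(suspect,v1) N0.N2=(suspect,v2)
Op 12: gossip N1<->N2 -> N1.N0=(alive,v1) N1.N1=(suspect,v1) N1.N2=(suspect,v2) | N2.N0=(alive,v1) N2.N1=(suspect,v1) N2.N2=(suspect,v2)

Answer: N0=alive,1 N1=suspect,1 N2=suspect,2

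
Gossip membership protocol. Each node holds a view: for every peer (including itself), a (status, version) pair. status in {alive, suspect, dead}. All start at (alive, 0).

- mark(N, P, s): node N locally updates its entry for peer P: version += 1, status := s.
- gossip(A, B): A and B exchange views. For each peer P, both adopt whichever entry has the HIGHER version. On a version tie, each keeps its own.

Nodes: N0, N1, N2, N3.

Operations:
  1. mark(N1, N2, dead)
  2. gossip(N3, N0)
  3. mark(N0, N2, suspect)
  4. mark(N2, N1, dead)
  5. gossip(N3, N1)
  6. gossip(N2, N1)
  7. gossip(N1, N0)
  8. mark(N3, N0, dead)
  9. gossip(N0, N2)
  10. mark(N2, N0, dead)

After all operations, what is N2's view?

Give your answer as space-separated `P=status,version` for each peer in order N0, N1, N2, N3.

Op 1: N1 marks N2=dead -> (dead,v1)
Op 2: gossip N3<->N0 -> N3.N0=(alive,v0) N3.N1=(alive,v0) N3.N2=(alive,v0) N3.N3=(alive,v0) | N0.N0=(alive,v0) N0.N1=(alive,v0) N0.N2=(alive,v0) N0.N3=(alive,v0)
Op 3: N0 marks N2=suspect -> (suspect,v1)
Op 4: N2 marks N1=dead -> (dead,v1)
Op 5: gossip N3<->N1 -> N3.N0=(alive,v0) N3.N1=(alive,v0) N3.N2=(dead,v1) N3.N3=(alive,v0) | N1.N0=(alive,v0) N1.N1=(alive,v0) N1.N2=(dead,v1) N1.N3=(alive,v0)
Op 6: gossip N2<->N1 -> N2.N0=(alive,v0) N2.N1=(dead,v1) N2.N2=(dead,v1) N2.N3=(alive,v0) | N1.N0=(alive,v0) N1.N1=(dead,v1) N1.N2=(dead,v1) N1.N3=(alive,v0)
Op 7: gossip N1<->N0 -> N1.N0=(alive,v0) N1.N1=(dead,v1) N1.N2=(dead,v1) N1.N3=(alive,v0) | N0.N0=(alive,v0) N0.N1=(dead,v1) N0.N2=(suspect,v1) N0.N3=(alive,v0)
Op 8: N3 marks N0=dead -> (dead,v1)
Op 9: gossip N0<->N2 -> N0.N0=(alive,v0) N0.N1=(dead,v1) N0.N2=(suspect,v1) N0.N3=(alive,v0) | N2.N0=(alive,v0) N2.N1=(dead,v1) N2.N2=(dead,v1) N2.N3=(alive,v0)
Op 10: N2 marks N0=dead -> (dead,v1)

Answer: N0=dead,1 N1=dead,1 N2=dead,1 N3=alive,0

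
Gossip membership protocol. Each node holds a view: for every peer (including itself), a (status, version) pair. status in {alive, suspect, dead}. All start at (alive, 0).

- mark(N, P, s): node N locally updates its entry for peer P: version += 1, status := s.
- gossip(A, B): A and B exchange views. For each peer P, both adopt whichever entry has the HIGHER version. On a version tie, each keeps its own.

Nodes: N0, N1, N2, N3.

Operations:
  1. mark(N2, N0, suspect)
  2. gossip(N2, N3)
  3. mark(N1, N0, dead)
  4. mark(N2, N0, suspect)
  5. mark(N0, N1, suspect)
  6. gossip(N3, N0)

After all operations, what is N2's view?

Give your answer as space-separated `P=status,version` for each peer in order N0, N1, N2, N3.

Op 1: N2 marks N0=suspect -> (suspect,v1)
Op 2: gossip N2<->N3 -> N2.N0=(suspect,v1) N2.N1=(alive,v0) N2.N2=(alive,v0) N2.N3=(alive,v0) | N3.N0=(suspect,v1) N3.N1=(alive,v0) N3.N2=(alive,v0) N3.N3=(alive,v0)
Op 3: N1 marks N0=dead -> (dead,v1)
Op 4: N2 marks N0=suspect -> (suspect,v2)
Op 5: N0 marks N1=suspect -> (suspect,v1)
Op 6: gossip N3<->N0 -> N3.N0=(suspect,v1) N3.N1=(suspect,v1) N3.N2=(alive,v0) N3.N3=(alive,v0) | N0.N0=(suspect,v1) N0.N1=(suspect,v1) N0.N2=(alive,v0) N0.N3=(alive,v0)

Answer: N0=suspect,2 N1=alive,0 N2=alive,0 N3=alive,0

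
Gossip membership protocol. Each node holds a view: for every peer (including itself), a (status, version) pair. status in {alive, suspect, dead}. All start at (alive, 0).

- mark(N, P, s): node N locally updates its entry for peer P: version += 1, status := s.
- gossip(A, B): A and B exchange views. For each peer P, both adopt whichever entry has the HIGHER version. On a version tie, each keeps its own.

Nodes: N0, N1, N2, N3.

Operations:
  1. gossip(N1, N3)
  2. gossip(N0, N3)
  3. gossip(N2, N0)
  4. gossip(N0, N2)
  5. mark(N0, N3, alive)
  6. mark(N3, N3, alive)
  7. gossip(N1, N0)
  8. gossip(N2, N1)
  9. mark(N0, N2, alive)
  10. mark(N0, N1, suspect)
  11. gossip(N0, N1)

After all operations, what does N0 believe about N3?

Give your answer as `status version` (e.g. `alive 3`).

Answer: alive 1

Derivation:
Op 1: gossip N1<->N3 -> N1.N0=(alive,v0) N1.N1=(alive,v0) N1.N2=(alive,v0) N1.N3=(alive,v0) | N3.N0=(alive,v0) N3.N1=(alive,v0) N3.N2=(alive,v0) N3.N3=(alive,v0)
Op 2: gossip N0<->N3 -> N0.N0=(alive,v0) N0.N1=(alive,v0) N0.N2=(alive,v0) N0.N3=(alive,v0) | N3.N0=(alive,v0) N3.N1=(alive,v0) N3.N2=(alive,v0) N3.N3=(alive,v0)
Op 3: gossip N2<->N0 -> N2.N0=(alive,v0) N2.N1=(alive,v0) N2.N2=(alive,v0) N2.N3=(alive,v0) | N0.N0=(alive,v0) N0.N1=(alive,v0) N0.N2=(alive,v0) N0.N3=(alive,v0)
Op 4: gossip N0<->N2 -> N0.N0=(alive,v0) N0.N1=(alive,v0) N0.N2=(alive,v0) N0.N3=(alive,v0) | N2.N0=(alive,v0) N2.N1=(alive,v0) N2.N2=(alive,v0) N2.N3=(alive,v0)
Op 5: N0 marks N3=alive -> (alive,v1)
Op 6: N3 marks N3=alive -> (alive,v1)
Op 7: gossip N1<->N0 -> N1.N0=(alive,v0) N1.N1=(alive,v0) N1.N2=(alive,v0) N1.N3=(alive,v1) | N0.N0=(alive,v0) N0.N1=(alive,v0) N0.N2=(alive,v0) N0.N3=(alive,v1)
Op 8: gossip N2<->N1 -> N2.N0=(alive,v0) N2.N1=(alive,v0) N2.N2=(alive,v0) N2.N3=(alive,v1) | N1.N0=(alive,v0) N1.N1=(alive,v0) N1.N2=(alive,v0) N1.N3=(alive,v1)
Op 9: N0 marks N2=alive -> (alive,v1)
Op 10: N0 marks N1=suspect -> (suspect,v1)
Op 11: gossip N0<->N1 -> N0.N0=(alive,v0) N0.N1=(suspect,v1) N0.N2=(alive,v1) N0.N3=(alive,v1) | N1.N0=(alive,v0) N1.N1=(suspect,v1) N1.N2=(alive,v1) N1.N3=(alive,v1)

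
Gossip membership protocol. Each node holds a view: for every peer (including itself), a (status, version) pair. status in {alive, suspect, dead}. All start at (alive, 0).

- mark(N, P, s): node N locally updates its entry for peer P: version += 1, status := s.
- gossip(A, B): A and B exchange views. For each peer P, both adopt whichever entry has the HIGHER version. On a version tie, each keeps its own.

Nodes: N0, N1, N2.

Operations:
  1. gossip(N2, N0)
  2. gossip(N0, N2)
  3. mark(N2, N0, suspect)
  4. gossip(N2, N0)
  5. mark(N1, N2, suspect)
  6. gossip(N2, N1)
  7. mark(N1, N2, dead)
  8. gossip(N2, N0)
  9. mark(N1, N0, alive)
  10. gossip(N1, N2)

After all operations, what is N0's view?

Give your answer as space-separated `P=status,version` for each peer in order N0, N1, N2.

Op 1: gossip N2<->N0 -> N2.N0=(alive,v0) N2.N1=(alive,v0) N2.N2=(alive,v0) | N0.N0=(alive,v0) N0.N1=(alive,v0) N0.N2=(alive,v0)
Op 2: gossip N0<->N2 -> N0.N0=(alive,v0) N0.N1=(alive,v0) N0.N2=(alive,v0) | N2.N0=(alive,v0) N2.N1=(alive,v0) N2.N2=(alive,v0)
Op 3: N2 marks N0=suspect -> (suspect,v1)
Op 4: gossip N2<->N0 -> N2.N0=(suspect,v1) N2.N1=(alive,v0) N2.N2=(alive,v0) | N0.N0=(suspect,v1) N0.N1=(alive,v0) N0.N2=(alive,v0)
Op 5: N1 marks N2=suspect -> (suspect,v1)
Op 6: gossip N2<->N1 -> N2.N0=(suspect,v1) N2.N1=(alive,v0) N2.N2=(suspect,v1) | N1.N0=(suspect,v1) N1.N1=(alive,v0) N1.N2=(suspect,v1)
Op 7: N1 marks N2=dead -> (dead,v2)
Op 8: gossip N2<->N0 -> N2.N0=(suspect,v1) N2.N1=(alive,v0) N2.N2=(suspect,v1) | N0.N0=(suspect,v1) N0.N1=(alive,v0) N0.N2=(suspect,v1)
Op 9: N1 marks N0=alive -> (alive,v2)
Op 10: gossip N1<->N2 -> N1.N0=(alive,v2) N1.N1=(alive,v0) N1.N2=(dead,v2) | N2.N0=(alive,v2) N2.N1=(alive,v0) N2.N2=(dead,v2)

Answer: N0=suspect,1 N1=alive,0 N2=suspect,1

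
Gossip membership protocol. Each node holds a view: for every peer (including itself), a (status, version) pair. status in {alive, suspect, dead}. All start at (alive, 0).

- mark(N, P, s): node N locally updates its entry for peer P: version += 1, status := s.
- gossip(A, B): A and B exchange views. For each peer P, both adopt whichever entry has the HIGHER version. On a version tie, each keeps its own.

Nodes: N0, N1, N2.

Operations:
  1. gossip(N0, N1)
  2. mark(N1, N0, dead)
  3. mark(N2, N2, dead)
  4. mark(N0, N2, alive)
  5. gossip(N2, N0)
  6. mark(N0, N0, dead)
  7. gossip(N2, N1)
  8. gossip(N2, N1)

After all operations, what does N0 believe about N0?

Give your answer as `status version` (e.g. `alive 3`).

Op 1: gossip N0<->N1 -> N0.N0=(alive,v0) N0.N1=(alive,v0) N0.N2=(alive,v0) | N1.N0=(alive,v0) N1.N1=(alive,v0) N1.N2=(alive,v0)
Op 2: N1 marks N0=dead -> (dead,v1)
Op 3: N2 marks N2=dead -> (dead,v1)
Op 4: N0 marks N2=alive -> (alive,v1)
Op 5: gossip N2<->N0 -> N2.N0=(alive,v0) N2.N1=(alive,v0) N2.N2=(dead,v1) | N0.N0=(alive,v0) N0.N1=(alive,v0) N0.N2=(alive,v1)
Op 6: N0 marks N0=dead -> (dead,v1)
Op 7: gossip N2<->N1 -> N2.N0=(dead,v1) N2.N1=(alive,v0) N2.N2=(dead,v1) | N1.N0=(dead,v1) N1.N1=(alive,v0) N1.N2=(dead,v1)
Op 8: gossip N2<->N1 -> N2.N0=(dead,v1) N2.N1=(alive,v0) N2.N2=(dead,v1) | N1.N0=(dead,v1) N1.N1=(alive,v0) N1.N2=(dead,v1)

Answer: dead 1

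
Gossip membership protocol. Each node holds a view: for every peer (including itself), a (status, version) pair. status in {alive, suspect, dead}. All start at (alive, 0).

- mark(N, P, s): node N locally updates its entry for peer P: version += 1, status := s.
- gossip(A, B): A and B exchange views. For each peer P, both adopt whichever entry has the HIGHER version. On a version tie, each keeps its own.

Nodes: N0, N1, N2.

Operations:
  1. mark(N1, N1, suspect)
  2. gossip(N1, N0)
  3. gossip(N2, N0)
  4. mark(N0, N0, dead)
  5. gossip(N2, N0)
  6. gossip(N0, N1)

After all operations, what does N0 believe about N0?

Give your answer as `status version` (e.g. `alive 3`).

Op 1: N1 marks N1=suspect -> (suspect,v1)
Op 2: gossip N1<->N0 -> N1.N0=(alive,v0) N1.N1=(suspect,v1) N1.N2=(alive,v0) | N0.N0=(alive,v0) N0.N1=(suspect,v1) N0.N2=(alive,v0)
Op 3: gossip N2<->N0 -> N2.N0=(alive,v0) N2.N1=(suspect,v1) N2.N2=(alive,v0) | N0.N0=(alive,v0) N0.N1=(suspect,v1) N0.N2=(alive,v0)
Op 4: N0 marks N0=dead -> (dead,v1)
Op 5: gossip N2<->N0 -> N2.N0=(dead,v1) N2.N1=(suspect,v1) N2.N2=(alive,v0) | N0.N0=(dead,v1) N0.N1=(suspect,v1) N0.N2=(alive,v0)
Op 6: gossip N0<->N1 -> N0.N0=(dead,v1) N0.N1=(suspect,v1) N0.N2=(alive,v0) | N1.N0=(dead,v1) N1.N1=(suspect,v1) N1.N2=(alive,v0)

Answer: dead 1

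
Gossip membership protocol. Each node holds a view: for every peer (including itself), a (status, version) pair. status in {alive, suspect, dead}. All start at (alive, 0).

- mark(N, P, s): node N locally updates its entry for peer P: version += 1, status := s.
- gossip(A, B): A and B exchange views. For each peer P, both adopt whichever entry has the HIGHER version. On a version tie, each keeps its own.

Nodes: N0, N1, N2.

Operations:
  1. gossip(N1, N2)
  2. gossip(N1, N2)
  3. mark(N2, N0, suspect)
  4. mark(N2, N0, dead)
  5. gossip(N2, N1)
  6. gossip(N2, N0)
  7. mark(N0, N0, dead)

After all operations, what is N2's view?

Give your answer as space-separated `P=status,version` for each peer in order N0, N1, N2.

Answer: N0=dead,2 N1=alive,0 N2=alive,0

Derivation:
Op 1: gossip N1<->N2 -> N1.N0=(alive,v0) N1.N1=(alive,v0) N1.N2=(alive,v0) | N2.N0=(alive,v0) N2.N1=(alive,v0) N2.N2=(alive,v0)
Op 2: gossip N1<->N2 -> N1.N0=(alive,v0) N1.N1=(alive,v0) N1.N2=(alive,v0) | N2.N0=(alive,v0) N2.N1=(alive,v0) N2.N2=(alive,v0)
Op 3: N2 marks N0=suspect -> (suspect,v1)
Op 4: N2 marks N0=dead -> (dead,v2)
Op 5: gossip N2<->N1 -> N2.N0=(dead,v2) N2.N1=(alive,v0) N2.N2=(alive,v0) | N1.N0=(dead,v2) N1.N1=(alive,v0) N1.N2=(alive,v0)
Op 6: gossip N2<->N0 -> N2.N0=(dead,v2) N2.N1=(alive,v0) N2.N2=(alive,v0) | N0.N0=(dead,v2) N0.N1=(alive,v0) N0.N2=(alive,v0)
Op 7: N0 marks N0=dead -> (dead,v3)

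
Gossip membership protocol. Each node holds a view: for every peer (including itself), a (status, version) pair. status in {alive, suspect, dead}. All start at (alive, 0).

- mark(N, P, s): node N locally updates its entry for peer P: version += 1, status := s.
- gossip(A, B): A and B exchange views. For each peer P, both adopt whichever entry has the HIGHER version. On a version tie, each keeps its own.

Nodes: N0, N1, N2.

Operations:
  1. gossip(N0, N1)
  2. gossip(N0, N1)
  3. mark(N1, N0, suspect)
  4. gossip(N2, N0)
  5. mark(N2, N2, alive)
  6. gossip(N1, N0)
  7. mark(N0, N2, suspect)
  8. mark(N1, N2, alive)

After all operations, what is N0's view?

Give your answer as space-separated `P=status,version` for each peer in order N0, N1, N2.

Op 1: gossip N0<->N1 -> N0.N0=(alive,v0) N0.N1=(alive,v0) N0.N2=(alive,v0) | N1.N0=(alive,v0) N1.N1=(alive,v0) N1.N2=(alive,v0)
Op 2: gossip N0<->N1 -> N0.N0=(alive,v0) N0.N1=(alive,v0) N0.N2=(alive,v0) | N1.N0=(alive,v0) N1.N1=(alive,v0) N1.N2=(alive,v0)
Op 3: N1 marks N0=suspect -> (suspect,v1)
Op 4: gossip N2<->N0 -> N2.N0=(alive,v0) N2.N1=(alive,v0) N2.N2=(alive,v0) | N0.N0=(alive,v0) N0.N1=(alive,v0) N0.N2=(alive,v0)
Op 5: N2 marks N2=alive -> (alive,v1)
Op 6: gossip N1<->N0 -> N1.N0=(suspect,v1) N1.N1=(alive,v0) N1.N2=(alive,v0) | N0.N0=(suspect,v1) N0.N1=(alive,v0) N0.N2=(alive,v0)
Op 7: N0 marks N2=suspect -> (suspect,v1)
Op 8: N1 marks N2=alive -> (alive,v1)

Answer: N0=suspect,1 N1=alive,0 N2=suspect,1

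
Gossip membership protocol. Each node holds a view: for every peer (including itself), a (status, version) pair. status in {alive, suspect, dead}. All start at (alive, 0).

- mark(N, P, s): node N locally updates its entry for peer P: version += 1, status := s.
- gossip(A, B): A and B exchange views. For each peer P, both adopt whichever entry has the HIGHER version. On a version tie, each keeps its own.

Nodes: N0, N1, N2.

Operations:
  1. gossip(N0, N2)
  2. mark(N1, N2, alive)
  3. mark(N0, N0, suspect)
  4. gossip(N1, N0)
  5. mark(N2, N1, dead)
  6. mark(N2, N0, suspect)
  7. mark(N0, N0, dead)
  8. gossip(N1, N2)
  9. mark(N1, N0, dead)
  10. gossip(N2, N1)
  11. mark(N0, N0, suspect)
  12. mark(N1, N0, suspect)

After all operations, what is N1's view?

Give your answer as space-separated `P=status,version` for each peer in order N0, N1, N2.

Answer: N0=suspect,3 N1=dead,1 N2=alive,1

Derivation:
Op 1: gossip N0<->N2 -> N0.N0=(alive,v0) N0.N1=(alive,v0) N0.N2=(alive,v0) | N2.N0=(alive,v0) N2.N1=(alive,v0) N2.N2=(alive,v0)
Op 2: N1 marks N2=alive -> (alive,v1)
Op 3: N0 marks N0=suspect -> (suspect,v1)
Op 4: gossip N1<->N0 -> N1.N0=(suspect,v1) N1.N1=(alive,v0) N1.N2=(alive,v1) | N0.N0=(suspect,v1) N0.N1=(alive,v0) N0.N2=(alive,v1)
Op 5: N2 marks N1=dead -> (dead,v1)
Op 6: N2 marks N0=suspect -> (suspect,v1)
Op 7: N0 marks N0=dead -> (dead,v2)
Op 8: gossip N1<->N2 -> N1.N0=(suspect,v1) N1.N1=(dead,v1) N1.N2=(alive,v1) | N2.N0=(suspect,v1) N2.N1=(dead,v1) N2.N2=(alive,v1)
Op 9: N1 marks N0=dead -> (dead,v2)
Op 10: gossip N2<->N1 -> N2.N0=(dead,v2) N2.N1=(dead,v1) N2.N2=(alive,v1) | N1.N0=(dead,v2) N1.N1=(dead,v1) N1.N2=(alive,v1)
Op 11: N0 marks N0=suspect -> (suspect,v3)
Op 12: N1 marks N0=suspect -> (suspect,v3)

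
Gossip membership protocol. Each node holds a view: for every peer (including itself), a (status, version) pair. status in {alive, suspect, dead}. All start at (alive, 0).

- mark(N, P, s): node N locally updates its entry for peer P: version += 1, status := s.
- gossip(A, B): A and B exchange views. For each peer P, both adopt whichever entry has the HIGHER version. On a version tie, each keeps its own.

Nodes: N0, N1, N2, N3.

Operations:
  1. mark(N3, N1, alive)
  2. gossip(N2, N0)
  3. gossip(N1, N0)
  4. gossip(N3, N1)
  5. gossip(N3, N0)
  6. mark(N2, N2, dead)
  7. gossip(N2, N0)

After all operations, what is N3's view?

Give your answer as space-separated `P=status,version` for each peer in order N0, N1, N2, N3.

Answer: N0=alive,0 N1=alive,1 N2=alive,0 N3=alive,0

Derivation:
Op 1: N3 marks N1=alive -> (alive,v1)
Op 2: gossip N2<->N0 -> N2.N0=(alive,v0) N2.N1=(alive,v0) N2.N2=(alive,v0) N2.N3=(alive,v0) | N0.N0=(alive,v0) N0.N1=(alive,v0) N0.N2=(alive,v0) N0.N3=(alive,v0)
Op 3: gossip N1<->N0 -> N1.N0=(alive,v0) N1.N1=(alive,v0) N1.N2=(alive,v0) N1.N3=(alive,v0) | N0.N0=(alive,v0) N0.N1=(alive,v0) N0.N2=(alive,v0) N0.N3=(alive,v0)
Op 4: gossip N3<->N1 -> N3.N0=(alive,v0) N3.N1=(alive,v1) N3.N2=(alive,v0) N3.N3=(alive,v0) | N1.N0=(alive,v0) N1.N1=(alive,v1) N1.N2=(alive,v0) N1.N3=(alive,v0)
Op 5: gossip N3<->N0 -> N3.N0=(alive,v0) N3.N1=(alive,v1) N3.N2=(alive,v0) N3.N3=(alive,v0) | N0.N0=(alive,v0) N0.N1=(alive,v1) N0.N2=(alive,v0) N0.N3=(alive,v0)
Op 6: N2 marks N2=dead -> (dead,v1)
Op 7: gossip N2<->N0 -> N2.N0=(alive,v0) N2.N1=(alive,v1) N2.N2=(dead,v1) N2.N3=(alive,v0) | N0.N0=(alive,v0) N0.N1=(alive,v1) N0.N2=(dead,v1) N0.N3=(alive,v0)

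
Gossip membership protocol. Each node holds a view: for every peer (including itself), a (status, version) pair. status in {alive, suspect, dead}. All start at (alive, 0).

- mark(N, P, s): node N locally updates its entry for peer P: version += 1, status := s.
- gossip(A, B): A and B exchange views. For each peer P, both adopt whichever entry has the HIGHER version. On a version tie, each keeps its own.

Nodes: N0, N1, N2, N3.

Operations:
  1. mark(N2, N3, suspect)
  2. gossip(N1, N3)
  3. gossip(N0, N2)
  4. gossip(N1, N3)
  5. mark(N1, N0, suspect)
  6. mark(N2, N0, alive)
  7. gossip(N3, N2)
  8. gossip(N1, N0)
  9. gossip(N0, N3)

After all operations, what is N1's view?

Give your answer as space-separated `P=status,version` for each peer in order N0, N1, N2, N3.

Answer: N0=suspect,1 N1=alive,0 N2=alive,0 N3=suspect,1

Derivation:
Op 1: N2 marks N3=suspect -> (suspect,v1)
Op 2: gossip N1<->N3 -> N1.N0=(alive,v0) N1.N1=(alive,v0) N1.N2=(alive,v0) N1.N3=(alive,v0) | N3.N0=(alive,v0) N3.N1=(alive,v0) N3.N2=(alive,v0) N3.N3=(alive,v0)
Op 3: gossip N0<->N2 -> N0.N0=(alive,v0) N0.N1=(alive,v0) N0.N2=(alive,v0) N0.N3=(suspect,v1) | N2.N0=(alive,v0) N2.N1=(alive,v0) N2.N2=(alive,v0) N2.N3=(suspect,v1)
Op 4: gossip N1<->N3 -> N1.N0=(alive,v0) N1.N1=(alive,v0) N1.N2=(alive,v0) N1.N3=(alive,v0) | N3.N0=(alive,v0) N3.N1=(alive,v0) N3.N2=(alive,v0) N3.N3=(alive,v0)
Op 5: N1 marks N0=suspect -> (suspect,v1)
Op 6: N2 marks N0=alive -> (alive,v1)
Op 7: gossip N3<->N2 -> N3.N0=(alive,v1) N3.N1=(alive,v0) N3.N2=(alive,v0) N3.N3=(suspect,v1) | N2.N0=(alive,v1) N2.N1=(alive,v0) N2.N2=(alive,v0) N2.N3=(suspect,v1)
Op 8: gossip N1<->N0 -> N1.N0=(suspect,v1) N1.N1=(alive,v0) N1.N2=(alive,v0) N1.N3=(suspect,v1) | N0.N0=(suspect,v1) N0.N1=(alive,v0) N0.N2=(alive,v0) N0.N3=(suspect,v1)
Op 9: gossip N0<->N3 -> N0.N0=(suspect,v1) N0.N1=(alive,v0) N0.N2=(alive,v0) N0.N3=(suspect,v1) | N3.N0=(alive,v1) N3.N1=(alive,v0) N3.N2=(alive,v0) N3.N3=(suspect,v1)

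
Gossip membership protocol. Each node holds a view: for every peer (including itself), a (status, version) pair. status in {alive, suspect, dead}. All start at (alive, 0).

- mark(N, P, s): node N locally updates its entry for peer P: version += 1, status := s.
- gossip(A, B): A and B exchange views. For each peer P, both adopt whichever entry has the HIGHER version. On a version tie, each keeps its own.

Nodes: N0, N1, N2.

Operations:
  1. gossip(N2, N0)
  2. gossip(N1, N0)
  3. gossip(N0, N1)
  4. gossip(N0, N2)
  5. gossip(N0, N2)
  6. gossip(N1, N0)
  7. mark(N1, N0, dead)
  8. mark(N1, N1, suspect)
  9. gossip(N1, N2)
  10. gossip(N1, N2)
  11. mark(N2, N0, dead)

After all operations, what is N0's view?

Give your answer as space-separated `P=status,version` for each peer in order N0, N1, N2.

Answer: N0=alive,0 N1=alive,0 N2=alive,0

Derivation:
Op 1: gossip N2<->N0 -> N2.N0=(alive,v0) N2.N1=(alive,v0) N2.N2=(alive,v0) | N0.N0=(alive,v0) N0.N1=(alive,v0) N0.N2=(alive,v0)
Op 2: gossip N1<->N0 -> N1.N0=(alive,v0) N1.N1=(alive,v0) N1.N2=(alive,v0) | N0.N0=(alive,v0) N0.N1=(alive,v0) N0.N2=(alive,v0)
Op 3: gossip N0<->N1 -> N0.N0=(alive,v0) N0.N1=(alive,v0) N0.N2=(alive,v0) | N1.N0=(alive,v0) N1.N1=(alive,v0) N1.N2=(alive,v0)
Op 4: gossip N0<->N2 -> N0.N0=(alive,v0) N0.N1=(alive,v0) N0.N2=(alive,v0) | N2.N0=(alive,v0) N2.N1=(alive,v0) N2.N2=(alive,v0)
Op 5: gossip N0<->N2 -> N0.N0=(alive,v0) N0.N1=(alive,v0) N0.N2=(alive,v0) | N2.N0=(alive,v0) N2.N1=(alive,v0) N2.N2=(alive,v0)
Op 6: gossip N1<->N0 -> N1.N0=(alive,v0) N1.N1=(alive,v0) N1.N2=(alive,v0) | N0.N0=(alive,v0) N0.N1=(alive,v0) N0.N2=(alive,v0)
Op 7: N1 marks N0=dead -> (dead,v1)
Op 8: N1 marks N1=suspect -> (suspect,v1)
Op 9: gossip N1<->N2 -> N1.N0=(dead,v1) N1.N1=(suspect,v1) N1.N2=(alive,v0) | N2.N0=(dead,v1) N2.N1=(suspect,v1) N2.N2=(alive,v0)
Op 10: gossip N1<->N2 -> N1.N0=(dead,v1) N1.N1=(suspect,v1) N1.N2=(alive,v0) | N2.N0=(dead,v1) N2.N1=(suspect,v1) N2.N2=(alive,v0)
Op 11: N2 marks N0=dead -> (dead,v2)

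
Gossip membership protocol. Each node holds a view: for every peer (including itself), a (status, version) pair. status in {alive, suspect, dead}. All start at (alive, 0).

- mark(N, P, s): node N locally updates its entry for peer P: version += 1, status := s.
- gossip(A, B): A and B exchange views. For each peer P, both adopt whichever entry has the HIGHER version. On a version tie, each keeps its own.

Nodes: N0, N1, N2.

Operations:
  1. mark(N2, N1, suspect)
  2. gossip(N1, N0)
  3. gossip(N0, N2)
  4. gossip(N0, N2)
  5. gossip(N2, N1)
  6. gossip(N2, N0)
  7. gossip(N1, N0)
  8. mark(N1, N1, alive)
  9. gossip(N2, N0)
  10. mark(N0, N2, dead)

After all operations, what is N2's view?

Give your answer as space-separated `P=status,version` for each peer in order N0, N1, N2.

Op 1: N2 marks N1=suspect -> (suspect,v1)
Op 2: gossip N1<->N0 -> N1.N0=(alive,v0) N1.N1=(alive,v0) N1.N2=(alive,v0) | N0.N0=(alive,v0) N0.N1=(alive,v0) N0.N2=(alive,v0)
Op 3: gossip N0<->N2 -> N0.N0=(alive,v0) N0.N1=(suspect,v1) N0.N2=(alive,v0) | N2.N0=(alive,v0) N2.N1=(suspect,v1) N2.N2=(alive,v0)
Op 4: gossip N0<->N2 -> N0.N0=(alive,v0) N0.N1=(suspect,v1) N0.N2=(alive,v0) | N2.N0=(alive,v0) N2.N1=(suspect,v1) N2.N2=(alive,v0)
Op 5: gossip N2<->N1 -> N2.N0=(alive,v0) N2.N1=(suspect,v1) N2.N2=(alive,v0) | N1.N0=(alive,v0) N1.N1=(suspect,v1) N1.N2=(alive,v0)
Op 6: gossip N2<->N0 -> N2.N0=(alive,v0) N2.N1=(suspect,v1) N2.N2=(alive,v0) | N0.N0=(alive,v0) N0.N1=(suspect,v1) N0.N2=(alive,v0)
Op 7: gossip N1<->N0 -> N1.N0=(alive,v0) N1.N1=(suspect,v1) N1.N2=(alive,v0) | N0.N0=(alive,v0) N0.N1=(suspect,v1) N0.N2=(alive,v0)
Op 8: N1 marks N1=alive -> (alive,v2)
Op 9: gossip N2<->N0 -> N2.N0=(alive,v0) N2.N1=(suspect,v1) N2.N2=(alive,v0) | N0.N0=(alive,v0) N0.N1=(suspect,v1) N0.N2=(alive,v0)
Op 10: N0 marks N2=dead -> (dead,v1)

Answer: N0=alive,0 N1=suspect,1 N2=alive,0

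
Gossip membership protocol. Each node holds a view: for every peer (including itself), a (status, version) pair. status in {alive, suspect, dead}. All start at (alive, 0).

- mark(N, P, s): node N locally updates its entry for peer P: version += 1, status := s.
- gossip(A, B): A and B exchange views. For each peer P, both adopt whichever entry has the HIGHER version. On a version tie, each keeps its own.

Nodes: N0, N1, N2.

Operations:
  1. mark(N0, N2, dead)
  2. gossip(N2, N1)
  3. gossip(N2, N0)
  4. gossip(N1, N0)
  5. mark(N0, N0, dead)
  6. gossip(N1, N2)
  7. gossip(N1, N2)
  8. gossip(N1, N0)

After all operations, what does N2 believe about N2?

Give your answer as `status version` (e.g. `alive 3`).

Answer: dead 1

Derivation:
Op 1: N0 marks N2=dead -> (dead,v1)
Op 2: gossip N2<->N1 -> N2.N0=(alive,v0) N2.N1=(alive,v0) N2.N2=(alive,v0) | N1.N0=(alive,v0) N1.N1=(alive,v0) N1.N2=(alive,v0)
Op 3: gossip N2<->N0 -> N2.N0=(alive,v0) N2.N1=(alive,v0) N2.N2=(dead,v1) | N0.N0=(alive,v0) N0.N1=(alive,v0) N0.N2=(dead,v1)
Op 4: gossip N1<->N0 -> N1.N0=(alive,v0) N1.N1=(alive,v0) N1.N2=(dead,v1) | N0.N0=(alive,v0) N0.N1=(alive,v0) N0.N2=(dead,v1)
Op 5: N0 marks N0=dead -> (dead,v1)
Op 6: gossip N1<->N2 -> N1.N0=(alive,v0) N1.N1=(alive,v0) N1.N2=(dead,v1) | N2.N0=(alive,v0) N2.N1=(alive,v0) N2.N2=(dead,v1)
Op 7: gossip N1<->N2 -> N1.N0=(alive,v0) N1.N1=(alive,v0) N1.N2=(dead,v1) | N2.N0=(alive,v0) N2.N1=(alive,v0) N2.N2=(dead,v1)
Op 8: gossip N1<->N0 -> N1.N0=(dead,v1) N1.N1=(alive,v0) N1.N2=(dead,v1) | N0.N0=(dead,v1) N0.N1=(alive,v0) N0.N2=(dead,v1)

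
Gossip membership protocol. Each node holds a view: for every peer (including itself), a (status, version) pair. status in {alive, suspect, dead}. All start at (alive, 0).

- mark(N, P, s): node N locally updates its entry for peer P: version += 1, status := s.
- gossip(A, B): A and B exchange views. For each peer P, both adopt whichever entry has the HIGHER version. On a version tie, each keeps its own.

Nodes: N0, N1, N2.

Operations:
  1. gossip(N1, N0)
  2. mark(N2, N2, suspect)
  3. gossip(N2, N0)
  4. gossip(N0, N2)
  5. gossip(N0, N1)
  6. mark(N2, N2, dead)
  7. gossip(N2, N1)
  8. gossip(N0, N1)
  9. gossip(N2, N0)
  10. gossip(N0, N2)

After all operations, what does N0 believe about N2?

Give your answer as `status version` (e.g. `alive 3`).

Answer: dead 2

Derivation:
Op 1: gossip N1<->N0 -> N1.N0=(alive,v0) N1.N1=(alive,v0) N1.N2=(alive,v0) | N0.N0=(alive,v0) N0.N1=(alive,v0) N0.N2=(alive,v0)
Op 2: N2 marks N2=suspect -> (suspect,v1)
Op 3: gossip N2<->N0 -> N2.N0=(alive,v0) N2.N1=(alive,v0) N2.N2=(suspect,v1) | N0.N0=(alive,v0) N0.N1=(alive,v0) N0.N2=(suspect,v1)
Op 4: gossip N0<->N2 -> N0.N0=(alive,v0) N0.N1=(alive,v0) N0.N2=(suspect,v1) | N2.N0=(alive,v0) N2.N1=(alive,v0) N2.N2=(suspect,v1)
Op 5: gossip N0<->N1 -> N0.N0=(alive,v0) N0.N1=(alive,v0) N0.N2=(suspect,v1) | N1.N0=(alive,v0) N1.N1=(alive,v0) N1.N2=(suspect,v1)
Op 6: N2 marks N2=dead -> (dead,v2)
Op 7: gossip N2<->N1 -> N2.N0=(alive,v0) N2.N1=(alive,v0) N2.N2=(dead,v2) | N1.N0=(alive,v0) N1.N1=(alive,v0) N1.N2=(dead,v2)
Op 8: gossip N0<->N1 -> N0.N0=(alive,v0) N0.N1=(alive,v0) N0.N2=(dead,v2) | N1.N0=(alive,v0) N1.N1=(alive,v0) N1.N2=(dead,v2)
Op 9: gossip N2<->N0 -> N2.N0=(alive,v0) N2.N1=(alive,v0) N2.N2=(dead,v2) | N0.N0=(alive,v0) N0.N1=(alive,v0) N0.N2=(dead,v2)
Op 10: gossip N0<->N2 -> N0.N0=(alive,v0) N0.N1=(alive,v0) N0.N2=(dead,v2) | N2.N0=(alive,v0) N2.N1=(alive,v0) N2.N2=(dead,v2)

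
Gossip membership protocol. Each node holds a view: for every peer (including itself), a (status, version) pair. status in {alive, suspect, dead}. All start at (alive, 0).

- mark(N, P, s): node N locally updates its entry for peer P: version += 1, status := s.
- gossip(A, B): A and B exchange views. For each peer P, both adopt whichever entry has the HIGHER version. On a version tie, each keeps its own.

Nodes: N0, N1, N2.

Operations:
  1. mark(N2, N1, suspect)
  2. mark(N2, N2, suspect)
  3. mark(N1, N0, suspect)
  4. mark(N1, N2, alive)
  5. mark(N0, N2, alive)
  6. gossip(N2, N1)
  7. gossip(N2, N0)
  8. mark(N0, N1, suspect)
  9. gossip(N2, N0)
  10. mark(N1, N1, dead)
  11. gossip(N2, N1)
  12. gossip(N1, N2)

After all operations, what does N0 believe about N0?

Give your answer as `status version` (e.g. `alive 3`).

Op 1: N2 marks N1=suspect -> (suspect,v1)
Op 2: N2 marks N2=suspect -> (suspect,v1)
Op 3: N1 marks N0=suspect -> (suspect,v1)
Op 4: N1 marks N2=alive -> (alive,v1)
Op 5: N0 marks N2=alive -> (alive,v1)
Op 6: gossip N2<->N1 -> N2.N0=(suspect,v1) N2.N1=(suspect,v1) N2.N2=(suspect,v1) | N1.N0=(suspect,v1) N1.N1=(suspect,v1) N1.N2=(alive,v1)
Op 7: gossip N2<->N0 -> N2.N0=(suspect,v1) N2.N1=(suspect,v1) N2.N2=(suspect,v1) | N0.N0=(suspect,v1) N0.N1=(suspect,v1) N0.N2=(alive,v1)
Op 8: N0 marks N1=suspect -> (suspect,v2)
Op 9: gossip N2<->N0 -> N2.N0=(suspect,v1) N2.N1=(suspect,v2) N2.N2=(suspect,v1) | N0.N0=(suspect,v1) N0.N1=(suspect,v2) N0.N2=(alive,v1)
Op 10: N1 marks N1=dead -> (dead,v2)
Op 11: gossip N2<->N1 -> N2.N0=(suspect,v1) N2.N1=(suspect,v2) N2.N2=(suspect,v1) | N1.N0=(suspect,v1) N1.N1=(dead,v2) N1.N2=(alive,v1)
Op 12: gossip N1<->N2 -> N1.N0=(suspect,v1) N1.N1=(dead,v2) N1.N2=(alive,v1) | N2.N0=(suspect,v1) N2.N1=(suspect,v2) N2.N2=(suspect,v1)

Answer: suspect 1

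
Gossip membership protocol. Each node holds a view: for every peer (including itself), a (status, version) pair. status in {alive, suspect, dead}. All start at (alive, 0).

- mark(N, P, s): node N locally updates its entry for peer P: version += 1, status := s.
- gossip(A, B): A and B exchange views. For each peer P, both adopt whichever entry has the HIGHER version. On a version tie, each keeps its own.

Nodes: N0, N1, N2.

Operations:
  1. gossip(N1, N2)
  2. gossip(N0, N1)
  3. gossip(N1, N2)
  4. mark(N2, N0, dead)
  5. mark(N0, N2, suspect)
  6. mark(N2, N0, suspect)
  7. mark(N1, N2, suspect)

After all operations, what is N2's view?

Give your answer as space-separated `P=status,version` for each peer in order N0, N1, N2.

Op 1: gossip N1<->N2 -> N1.N0=(alive,v0) N1.N1=(alive,v0) N1.N2=(alive,v0) | N2.N0=(alive,v0) N2.N1=(alive,v0) N2.N2=(alive,v0)
Op 2: gossip N0<->N1 -> N0.N0=(alive,v0) N0.N1=(alive,v0) N0.N2=(alive,v0) | N1.N0=(alive,v0) N1.N1=(alive,v0) N1.N2=(alive,v0)
Op 3: gossip N1<->N2 -> N1.N0=(alive,v0) N1.N1=(alive,v0) N1.N2=(alive,v0) | N2.N0=(alive,v0) N2.N1=(alive,v0) N2.N2=(alive,v0)
Op 4: N2 marks N0=dead -> (dead,v1)
Op 5: N0 marks N2=suspect -> (suspect,v1)
Op 6: N2 marks N0=suspect -> (suspect,v2)
Op 7: N1 marks N2=suspect -> (suspect,v1)

Answer: N0=suspect,2 N1=alive,0 N2=alive,0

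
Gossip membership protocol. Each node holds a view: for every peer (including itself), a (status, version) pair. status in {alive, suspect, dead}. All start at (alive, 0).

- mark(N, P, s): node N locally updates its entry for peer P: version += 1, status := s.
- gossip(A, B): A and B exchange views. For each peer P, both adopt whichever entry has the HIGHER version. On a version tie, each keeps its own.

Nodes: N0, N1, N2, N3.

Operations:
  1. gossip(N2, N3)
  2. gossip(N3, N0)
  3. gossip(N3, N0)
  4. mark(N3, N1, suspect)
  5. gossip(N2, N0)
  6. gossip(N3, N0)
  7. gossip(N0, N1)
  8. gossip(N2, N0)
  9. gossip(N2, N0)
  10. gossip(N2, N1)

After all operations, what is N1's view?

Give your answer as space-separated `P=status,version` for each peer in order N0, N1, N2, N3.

Answer: N0=alive,0 N1=suspect,1 N2=alive,0 N3=alive,0

Derivation:
Op 1: gossip N2<->N3 -> N2.N0=(alive,v0) N2.N1=(alive,v0) N2.N2=(alive,v0) N2.N3=(alive,v0) | N3.N0=(alive,v0) N3.N1=(alive,v0) N3.N2=(alive,v0) N3.N3=(alive,v0)
Op 2: gossip N3<->N0 -> N3.N0=(alive,v0) N3.N1=(alive,v0) N3.N2=(alive,v0) N3.N3=(alive,v0) | N0.N0=(alive,v0) N0.N1=(alive,v0) N0.N2=(alive,v0) N0.N3=(alive,v0)
Op 3: gossip N3<->N0 -> N3.N0=(alive,v0) N3.N1=(alive,v0) N3.N2=(alive,v0) N3.N3=(alive,v0) | N0.N0=(alive,v0) N0.N1=(alive,v0) N0.N2=(alive,v0) N0.N3=(alive,v0)
Op 4: N3 marks N1=suspect -> (suspect,v1)
Op 5: gossip N2<->N0 -> N2.N0=(alive,v0) N2.N1=(alive,v0) N2.N2=(alive,v0) N2.N3=(alive,v0) | N0.N0=(alive,v0) N0.N1=(alive,v0) N0.N2=(alive,v0) N0.N3=(alive,v0)
Op 6: gossip N3<->N0 -> N3.N0=(alive,v0) N3.N1=(suspect,v1) N3.N2=(alive,v0) N3.N3=(alive,v0) | N0.N0=(alive,v0) N0.N1=(suspect,v1) N0.N2=(alive,v0) N0.N3=(alive,v0)
Op 7: gossip N0<->N1 -> N0.N0=(alive,v0) N0.N1=(suspect,v1) N0.N2=(alive,v0) N0.N3=(alive,v0) | N1.N0=(alive,v0) N1.N1=(suspect,v1) N1.N2=(alive,v0) N1.N3=(alive,v0)
Op 8: gossip N2<->N0 -> N2.N0=(alive,v0) N2.N1=(suspect,v1) N2.N2=(alive,v0) N2.N3=(alive,v0) | N0.N0=(alive,v0) N0.N1=(suspect,v1) N0.N2=(alive,v0) N0.N3=(alive,v0)
Op 9: gossip N2<->N0 -> N2.N0=(alive,v0) N2.N1=(suspect,v1) N2.N2=(alive,v0) N2.N3=(alive,v0) | N0.N0=(alive,v0) N0.N1=(suspect,v1) N0.N2=(alive,v0) N0.N3=(alive,v0)
Op 10: gossip N2<->N1 -> N2.N0=(alive,v0) N2.N1=(suspect,v1) N2.N2=(alive,v0) N2.N3=(alive,v0) | N1.N0=(alive,v0) N1.N1=(suspect,v1) N1.N2=(alive,v0) N1.N3=(alive,v0)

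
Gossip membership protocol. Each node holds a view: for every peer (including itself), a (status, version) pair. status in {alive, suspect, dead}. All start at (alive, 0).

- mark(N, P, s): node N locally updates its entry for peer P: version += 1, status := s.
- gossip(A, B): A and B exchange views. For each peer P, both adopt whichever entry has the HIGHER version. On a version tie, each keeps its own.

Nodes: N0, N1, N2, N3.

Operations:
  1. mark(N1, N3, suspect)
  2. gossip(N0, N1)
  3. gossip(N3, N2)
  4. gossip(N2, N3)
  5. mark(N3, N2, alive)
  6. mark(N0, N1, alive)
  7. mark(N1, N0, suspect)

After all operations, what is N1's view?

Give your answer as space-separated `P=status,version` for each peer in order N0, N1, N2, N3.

Op 1: N1 marks N3=suspect -> (suspect,v1)
Op 2: gossip N0<->N1 -> N0.N0=(alive,v0) N0.N1=(alive,v0) N0.N2=(alive,v0) N0.N3=(suspect,v1) | N1.N0=(alive,v0) N1.N1=(alive,v0) N1.N2=(alive,v0) N1.N3=(suspect,v1)
Op 3: gossip N3<->N2 -> N3.N0=(alive,v0) N3.N1=(alive,v0) N3.N2=(alive,v0) N3.N3=(alive,v0) | N2.N0=(alive,v0) N2.N1=(alive,v0) N2.N2=(alive,v0) N2.N3=(alive,v0)
Op 4: gossip N2<->N3 -> N2.N0=(alive,v0) N2.N1=(alive,v0) N2.N2=(alive,v0) N2.N3=(alive,v0) | N3.N0=(alive,v0) N3.N1=(alive,v0) N3.N2=(alive,v0) N3.N3=(alive,v0)
Op 5: N3 marks N2=alive -> (alive,v1)
Op 6: N0 marks N1=alive -> (alive,v1)
Op 7: N1 marks N0=suspect -> (suspect,v1)

Answer: N0=suspect,1 N1=alive,0 N2=alive,0 N3=suspect,1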